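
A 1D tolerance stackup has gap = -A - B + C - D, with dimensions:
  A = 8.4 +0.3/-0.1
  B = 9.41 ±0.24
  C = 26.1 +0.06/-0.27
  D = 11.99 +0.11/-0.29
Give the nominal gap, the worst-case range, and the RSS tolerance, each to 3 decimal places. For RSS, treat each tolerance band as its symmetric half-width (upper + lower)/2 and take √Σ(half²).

nominal=-3.700 wc=[-4.620,-3.010] rss=0.406

Stack each dimension's contribution:
  -A: nom -8.400 → Σnom=-8.400; wc +0.100/-0.300 → slack +0.100/-0.300; half-tol=0.200, Σhalf²=0.040000
  -B: nom -9.410 → Σnom=-17.810; wc +0.240/-0.240 → slack +0.340/-0.540; half-tol=0.240, Σhalf²=0.097600
  +C: nom +26.100 → Σnom=8.290; wc +0.060/-0.270 → slack +0.400/-0.810; half-tol=0.165, Σhalf²=0.124825
  -D: nom -11.990 → Σnom=-3.700; wc +0.290/-0.110 → slack +0.690/-0.920; half-tol=0.200, Σhalf²=0.164825
Nominal = -3.700. Worst-case = [-3.700 - 0.920, -3.700 + 0.690] = [-4.620, -3.010]. RSS = √0.164825 = 0.406.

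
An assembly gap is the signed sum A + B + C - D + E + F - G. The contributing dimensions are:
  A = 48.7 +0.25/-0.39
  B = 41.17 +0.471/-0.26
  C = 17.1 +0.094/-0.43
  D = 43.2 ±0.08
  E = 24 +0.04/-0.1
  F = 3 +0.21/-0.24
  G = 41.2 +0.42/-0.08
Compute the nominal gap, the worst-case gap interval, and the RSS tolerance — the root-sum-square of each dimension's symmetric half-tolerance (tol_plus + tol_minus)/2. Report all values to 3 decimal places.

Stack each dimension's contribution:
  +A: nom +48.700 → Σnom=48.700; wc +0.250/-0.390 → slack +0.250/-0.390; half-tol=0.320, Σhalf²=0.102400
  +B: nom +41.170 → Σnom=89.870; wc +0.471/-0.260 → slack +0.721/-0.650; half-tol=0.365, Σhalf²=0.235990
  +C: nom +17.100 → Σnom=106.970; wc +0.094/-0.430 → slack +0.815/-1.080; half-tol=0.262, Σhalf²=0.304634
  -D: nom -43.200 → Σnom=63.770; wc +0.080/-0.080 → slack +0.895/-1.160; half-tol=0.080, Σhalf²=0.311034
  +E: nom +24.000 → Σnom=87.770; wc +0.040/-0.100 → slack +0.935/-1.260; half-tol=0.070, Σhalf²=0.315934
  +F: nom +3.000 → Σnom=90.770; wc +0.210/-0.240 → slack +1.145/-1.500; half-tol=0.225, Σhalf²=0.366559
  -G: nom -41.200 → Σnom=49.570; wc +0.080/-0.420 → slack +1.225/-1.920; half-tol=0.250, Σhalf²=0.429059
Nominal = 49.570. Worst-case = [49.570 - 1.920, 49.570 + 1.225] = [47.650, 50.795]. RSS = √0.429059 = 0.655.

nominal=49.570 wc=[47.650,50.795] rss=0.655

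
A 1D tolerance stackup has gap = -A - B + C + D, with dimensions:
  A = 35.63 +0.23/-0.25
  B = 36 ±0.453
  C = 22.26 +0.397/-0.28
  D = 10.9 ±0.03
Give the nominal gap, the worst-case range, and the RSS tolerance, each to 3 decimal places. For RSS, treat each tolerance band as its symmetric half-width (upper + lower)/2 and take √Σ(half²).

nominal=-38.470 wc=[-39.463,-37.340] rss=0.615

Stack each dimension's contribution:
  -A: nom -35.630 → Σnom=-35.630; wc +0.250/-0.230 → slack +0.250/-0.230; half-tol=0.240, Σhalf²=0.057600
  -B: nom -36.000 → Σnom=-71.630; wc +0.453/-0.453 → slack +0.703/-0.683; half-tol=0.453, Σhalf²=0.262809
  +C: nom +22.260 → Σnom=-49.370; wc +0.397/-0.280 → slack +1.100/-0.963; half-tol=0.339, Σhalf²=0.377391
  +D: nom +10.900 → Σnom=-38.470; wc +0.030/-0.030 → slack +1.130/-0.993; half-tol=0.030, Σhalf²=0.378291
Nominal = -38.470. Worst-case = [-38.470 - 0.993, -38.470 + 1.130] = [-39.463, -37.340]. RSS = √0.378291 = 0.615.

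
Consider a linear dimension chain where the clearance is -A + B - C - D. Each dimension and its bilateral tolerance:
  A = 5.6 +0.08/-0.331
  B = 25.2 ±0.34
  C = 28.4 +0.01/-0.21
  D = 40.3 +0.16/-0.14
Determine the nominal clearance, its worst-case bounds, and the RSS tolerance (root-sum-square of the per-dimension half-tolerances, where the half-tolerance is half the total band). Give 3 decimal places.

Stack each dimension's contribution:
  -A: nom -5.600 → Σnom=-5.600; wc +0.331/-0.080 → slack +0.331/-0.080; half-tol=0.206, Σhalf²=0.042230
  +B: nom +25.200 → Σnom=19.600; wc +0.340/-0.340 → slack +0.671/-0.420; half-tol=0.340, Σhalf²=0.157830
  -C: nom -28.400 → Σnom=-8.800; wc +0.210/-0.010 → slack +0.881/-0.430; half-tol=0.110, Σhalf²=0.169930
  -D: nom -40.300 → Σnom=-49.100; wc +0.140/-0.160 → slack +1.021/-0.590; half-tol=0.150, Σhalf²=0.192430
Nominal = -49.100. Worst-case = [-49.100 - 0.590, -49.100 + 1.021] = [-49.690, -48.079]. RSS = √0.192430 = 0.439.

nominal=-49.100 wc=[-49.690,-48.079] rss=0.439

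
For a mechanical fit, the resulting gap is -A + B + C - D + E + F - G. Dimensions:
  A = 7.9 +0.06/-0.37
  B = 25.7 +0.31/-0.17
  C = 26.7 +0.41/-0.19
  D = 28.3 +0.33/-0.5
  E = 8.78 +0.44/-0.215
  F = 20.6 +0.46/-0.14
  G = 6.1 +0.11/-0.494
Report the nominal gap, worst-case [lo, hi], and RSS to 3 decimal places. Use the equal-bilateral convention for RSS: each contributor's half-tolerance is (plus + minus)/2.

Stack each dimension's contribution:
  -A: nom -7.900 → Σnom=-7.900; wc +0.370/-0.060 → slack +0.370/-0.060; half-tol=0.215, Σhalf²=0.046225
  +B: nom +25.700 → Σnom=17.800; wc +0.310/-0.170 → slack +0.680/-0.230; half-tol=0.240, Σhalf²=0.103825
  +C: nom +26.700 → Σnom=44.500; wc +0.410/-0.190 → slack +1.090/-0.420; half-tol=0.300, Σhalf²=0.193825
  -D: nom -28.300 → Σnom=16.200; wc +0.500/-0.330 → slack +1.590/-0.750; half-tol=0.415, Σhalf²=0.366050
  +E: nom +8.780 → Σnom=24.980; wc +0.440/-0.215 → slack +2.030/-0.965; half-tol=0.328, Σhalf²=0.473306
  +F: nom +20.600 → Σnom=45.580; wc +0.460/-0.140 → slack +2.490/-1.105; half-tol=0.300, Σhalf²=0.563306
  -G: nom -6.100 → Σnom=39.480; wc +0.494/-0.110 → slack +2.984/-1.215; half-tol=0.302, Σhalf²=0.654510
Nominal = 39.480. Worst-case = [39.480 - 1.215, 39.480 + 2.984] = [38.265, 42.464]. RSS = √0.654510 = 0.809.

nominal=39.480 wc=[38.265,42.464] rss=0.809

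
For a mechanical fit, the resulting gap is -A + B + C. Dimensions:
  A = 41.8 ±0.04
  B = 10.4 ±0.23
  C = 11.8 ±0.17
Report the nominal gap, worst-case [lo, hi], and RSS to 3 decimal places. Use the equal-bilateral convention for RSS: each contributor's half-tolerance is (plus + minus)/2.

nominal=-19.600 wc=[-20.040,-19.160] rss=0.289

Stack each dimension's contribution:
  -A: nom -41.800 → Σnom=-41.800; wc +0.040/-0.040 → slack +0.040/-0.040; half-tol=0.040, Σhalf²=0.001600
  +B: nom +10.400 → Σnom=-31.400; wc +0.230/-0.230 → slack +0.270/-0.270; half-tol=0.230, Σhalf²=0.054500
  +C: nom +11.800 → Σnom=-19.600; wc +0.170/-0.170 → slack +0.440/-0.440; half-tol=0.170, Σhalf²=0.083400
Nominal = -19.600. Worst-case = [-19.600 - 0.440, -19.600 + 0.440] = [-20.040, -19.160]. RSS = √0.083400 = 0.289.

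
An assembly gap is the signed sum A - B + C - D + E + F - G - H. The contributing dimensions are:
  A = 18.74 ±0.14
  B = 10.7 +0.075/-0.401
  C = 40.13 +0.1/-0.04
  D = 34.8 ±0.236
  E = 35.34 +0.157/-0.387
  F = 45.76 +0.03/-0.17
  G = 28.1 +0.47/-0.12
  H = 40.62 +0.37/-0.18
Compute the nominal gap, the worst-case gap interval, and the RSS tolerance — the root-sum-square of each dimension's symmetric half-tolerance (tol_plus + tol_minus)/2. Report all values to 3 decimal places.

Stack each dimension's contribution:
  +A: nom +18.740 → Σnom=18.740; wc +0.140/-0.140 → slack +0.140/-0.140; half-tol=0.140, Σhalf²=0.019600
  -B: nom -10.700 → Σnom=8.040; wc +0.401/-0.075 → slack +0.541/-0.215; half-tol=0.238, Σhalf²=0.076244
  +C: nom +40.130 → Σnom=48.170; wc +0.100/-0.040 → slack +0.641/-0.255; half-tol=0.070, Σhalf²=0.081144
  -D: nom -34.800 → Σnom=13.370; wc +0.236/-0.236 → slack +0.877/-0.491; half-tol=0.236, Σhalf²=0.136840
  +E: nom +35.340 → Σnom=48.710; wc +0.157/-0.387 → slack +1.034/-0.878; half-tol=0.272, Σhalf²=0.210824
  +F: nom +45.760 → Σnom=94.470; wc +0.030/-0.170 → slack +1.064/-1.048; half-tol=0.100, Σhalf²=0.220824
  -G: nom -28.100 → Σnom=66.370; wc +0.120/-0.470 → slack +1.184/-1.518; half-tol=0.295, Σhalf²=0.307849
  -H: nom -40.620 → Σnom=25.750; wc +0.180/-0.370 → slack +1.364/-1.888; half-tol=0.275, Σhalf²=0.383474
Nominal = 25.750. Worst-case = [25.750 - 1.888, 25.750 + 1.364] = [23.862, 27.114]. RSS = √0.383474 = 0.619.

nominal=25.750 wc=[23.862,27.114] rss=0.619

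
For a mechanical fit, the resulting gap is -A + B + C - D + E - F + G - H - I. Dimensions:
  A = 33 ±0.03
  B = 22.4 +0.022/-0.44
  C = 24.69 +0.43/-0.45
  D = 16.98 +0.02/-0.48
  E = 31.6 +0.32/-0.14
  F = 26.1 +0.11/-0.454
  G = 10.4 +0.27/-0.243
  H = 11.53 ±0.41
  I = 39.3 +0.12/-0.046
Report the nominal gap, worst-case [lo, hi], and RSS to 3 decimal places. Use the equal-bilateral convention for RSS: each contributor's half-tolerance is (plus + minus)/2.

Stack each dimension's contribution:
  -A: nom -33.000 → Σnom=-33.000; wc +0.030/-0.030 → slack +0.030/-0.030; half-tol=0.030, Σhalf²=0.000900
  +B: nom +22.400 → Σnom=-10.600; wc +0.022/-0.440 → slack +0.052/-0.470; half-tol=0.231, Σhalf²=0.054261
  +C: nom +24.690 → Σnom=14.090; wc +0.430/-0.450 → slack +0.482/-0.920; half-tol=0.440, Σhalf²=0.247861
  -D: nom -16.980 → Σnom=-2.890; wc +0.480/-0.020 → slack +0.962/-0.940; half-tol=0.250, Σhalf²=0.310361
  +E: nom +31.600 → Σnom=28.710; wc +0.320/-0.140 → slack +1.282/-1.080; half-tol=0.230, Σhalf²=0.363261
  -F: nom -26.100 → Σnom=2.610; wc +0.454/-0.110 → slack +1.736/-1.190; half-tol=0.282, Σhalf²=0.442785
  +G: nom +10.400 → Σnom=13.010; wc +0.270/-0.243 → slack +2.006/-1.433; half-tol=0.257, Σhalf²=0.508577
  -H: nom -11.530 → Σnom=1.480; wc +0.410/-0.410 → slack +2.416/-1.843; half-tol=0.410, Σhalf²=0.676677
  -I: nom -39.300 → Σnom=-37.820; wc +0.046/-0.120 → slack +2.462/-1.963; half-tol=0.083, Σhalf²=0.683566
Nominal = -37.820. Worst-case = [-37.820 - 1.963, -37.820 + 2.462] = [-39.783, -35.358]. RSS = √0.683566 = 0.827.

nominal=-37.820 wc=[-39.783,-35.358] rss=0.827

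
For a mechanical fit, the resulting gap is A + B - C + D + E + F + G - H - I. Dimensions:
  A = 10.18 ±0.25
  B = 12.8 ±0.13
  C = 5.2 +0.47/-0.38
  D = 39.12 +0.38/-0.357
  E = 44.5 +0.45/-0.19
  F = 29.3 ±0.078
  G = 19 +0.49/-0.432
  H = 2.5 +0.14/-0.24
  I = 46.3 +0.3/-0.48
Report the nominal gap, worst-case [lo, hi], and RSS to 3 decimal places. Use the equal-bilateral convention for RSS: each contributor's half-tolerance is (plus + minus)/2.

nominal=100.900 wc=[98.553,103.778] rss=0.951

Stack each dimension's contribution:
  +A: nom +10.180 → Σnom=10.180; wc +0.250/-0.250 → slack +0.250/-0.250; half-tol=0.250, Σhalf²=0.062500
  +B: nom +12.800 → Σnom=22.980; wc +0.130/-0.130 → slack +0.380/-0.380; half-tol=0.130, Σhalf²=0.079400
  -C: nom -5.200 → Σnom=17.780; wc +0.380/-0.470 → slack +0.760/-0.850; half-tol=0.425, Σhalf²=0.260025
  +D: nom +39.120 → Σnom=56.900; wc +0.380/-0.357 → slack +1.140/-1.207; half-tol=0.368, Σhalf²=0.395817
  +E: nom +44.500 → Σnom=101.400; wc +0.450/-0.190 → slack +1.590/-1.397; half-tol=0.320, Σhalf²=0.498217
  +F: nom +29.300 → Σnom=130.700; wc +0.078/-0.078 → slack +1.668/-1.475; half-tol=0.078, Σhalf²=0.504301
  +G: nom +19.000 → Σnom=149.700; wc +0.490/-0.432 → slack +2.158/-1.907; half-tol=0.461, Σhalf²=0.716822
  -H: nom -2.500 → Σnom=147.200; wc +0.240/-0.140 → slack +2.398/-2.047; half-tol=0.190, Σhalf²=0.752922
  -I: nom -46.300 → Σnom=100.900; wc +0.480/-0.300 → slack +2.878/-2.347; half-tol=0.390, Σhalf²=0.905022
Nominal = 100.900. Worst-case = [100.900 - 2.347, 100.900 + 2.878] = [98.553, 103.778]. RSS = √0.905022 = 0.951.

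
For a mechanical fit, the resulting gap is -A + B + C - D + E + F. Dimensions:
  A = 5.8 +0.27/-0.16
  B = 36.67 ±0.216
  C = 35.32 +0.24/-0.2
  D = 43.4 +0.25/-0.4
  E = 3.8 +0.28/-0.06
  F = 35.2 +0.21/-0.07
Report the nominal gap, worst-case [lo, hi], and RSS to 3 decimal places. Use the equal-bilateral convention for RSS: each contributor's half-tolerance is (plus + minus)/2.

nominal=61.790 wc=[60.724,63.296] rss=0.544

Stack each dimension's contribution:
  -A: nom -5.800 → Σnom=-5.800; wc +0.160/-0.270 → slack +0.160/-0.270; half-tol=0.215, Σhalf²=0.046225
  +B: nom +36.670 → Σnom=30.870; wc +0.216/-0.216 → slack +0.376/-0.486; half-tol=0.216, Σhalf²=0.092881
  +C: nom +35.320 → Σnom=66.190; wc +0.240/-0.200 → slack +0.616/-0.686; half-tol=0.220, Σhalf²=0.141281
  -D: nom -43.400 → Σnom=22.790; wc +0.400/-0.250 → slack +1.016/-0.936; half-tol=0.325, Σhalf²=0.246906
  +E: nom +3.800 → Σnom=26.590; wc +0.280/-0.060 → slack +1.296/-0.996; half-tol=0.170, Σhalf²=0.275806
  +F: nom +35.200 → Σnom=61.790; wc +0.210/-0.070 → slack +1.506/-1.066; half-tol=0.140, Σhalf²=0.295406
Nominal = 61.790. Worst-case = [61.790 - 1.066, 61.790 + 1.506] = [60.724, 63.296]. RSS = √0.295406 = 0.544.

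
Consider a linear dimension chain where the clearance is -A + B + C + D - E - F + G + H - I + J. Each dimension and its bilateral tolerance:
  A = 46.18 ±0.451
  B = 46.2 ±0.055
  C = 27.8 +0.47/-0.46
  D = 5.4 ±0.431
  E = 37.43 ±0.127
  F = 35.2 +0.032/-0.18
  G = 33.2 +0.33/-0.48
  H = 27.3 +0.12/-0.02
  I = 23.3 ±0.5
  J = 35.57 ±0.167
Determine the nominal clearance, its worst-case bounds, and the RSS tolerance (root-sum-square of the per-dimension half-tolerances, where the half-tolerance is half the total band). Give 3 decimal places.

nominal=33.360 wc=[30.637,36.191] rss=1.040

Stack each dimension's contribution:
  -A: nom -46.180 → Σnom=-46.180; wc +0.451/-0.451 → slack +0.451/-0.451; half-tol=0.451, Σhalf²=0.203401
  +B: nom +46.200 → Σnom=0.020; wc +0.055/-0.055 → slack +0.506/-0.506; half-tol=0.055, Σhalf²=0.206426
  +C: nom +27.800 → Σnom=27.820; wc +0.470/-0.460 → slack +0.976/-0.966; half-tol=0.465, Σhalf²=0.422651
  +D: nom +5.400 → Σnom=33.220; wc +0.431/-0.431 → slack +1.407/-1.397; half-tol=0.431, Σhalf²=0.608412
  -E: nom -37.430 → Σnom=-4.210; wc +0.127/-0.127 → slack +1.534/-1.524; half-tol=0.127, Σhalf²=0.624541
  -F: nom -35.200 → Σnom=-39.410; wc +0.180/-0.032 → slack +1.714/-1.556; half-tol=0.106, Σhalf²=0.635777
  +G: nom +33.200 → Σnom=-6.210; wc +0.330/-0.480 → slack +2.044/-2.036; half-tol=0.405, Σhalf²=0.799802
  +H: nom +27.300 → Σnom=21.090; wc +0.120/-0.020 → slack +2.164/-2.056; half-tol=0.070, Σhalf²=0.804702
  -I: nom -23.300 → Σnom=-2.210; wc +0.500/-0.500 → slack +2.664/-2.556; half-tol=0.500, Σhalf²=1.054702
  +J: nom +35.570 → Σnom=33.360; wc +0.167/-0.167 → slack +2.831/-2.723; half-tol=0.167, Σhalf²=1.082591
Nominal = 33.360. Worst-case = [33.360 - 2.723, 33.360 + 2.831] = [30.637, 36.191]. RSS = √1.082591 = 1.040.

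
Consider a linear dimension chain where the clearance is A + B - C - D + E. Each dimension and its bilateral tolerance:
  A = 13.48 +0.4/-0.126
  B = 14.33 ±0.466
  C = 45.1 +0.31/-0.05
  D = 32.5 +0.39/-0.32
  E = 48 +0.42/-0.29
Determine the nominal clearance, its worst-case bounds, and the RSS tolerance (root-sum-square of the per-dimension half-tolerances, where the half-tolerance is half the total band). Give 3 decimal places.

nominal=-1.790 wc=[-3.372,-0.134] rss=0.755

Stack each dimension's contribution:
  +A: nom +13.480 → Σnom=13.480; wc +0.400/-0.126 → slack +0.400/-0.126; half-tol=0.263, Σhalf²=0.069169
  +B: nom +14.330 → Σnom=27.810; wc +0.466/-0.466 → slack +0.866/-0.592; half-tol=0.466, Σhalf²=0.286325
  -C: nom -45.100 → Σnom=-17.290; wc +0.050/-0.310 → slack +0.916/-0.902; half-tol=0.180, Σhalf²=0.318725
  -D: nom -32.500 → Σnom=-49.790; wc +0.320/-0.390 → slack +1.236/-1.292; half-tol=0.355, Σhalf²=0.444750
  +E: nom +48.000 → Σnom=-1.790; wc +0.420/-0.290 → slack +1.656/-1.582; half-tol=0.355, Σhalf²=0.570775
Nominal = -1.790. Worst-case = [-1.790 - 1.582, -1.790 + 1.656] = [-3.372, -0.134]. RSS = √0.570775 = 0.755.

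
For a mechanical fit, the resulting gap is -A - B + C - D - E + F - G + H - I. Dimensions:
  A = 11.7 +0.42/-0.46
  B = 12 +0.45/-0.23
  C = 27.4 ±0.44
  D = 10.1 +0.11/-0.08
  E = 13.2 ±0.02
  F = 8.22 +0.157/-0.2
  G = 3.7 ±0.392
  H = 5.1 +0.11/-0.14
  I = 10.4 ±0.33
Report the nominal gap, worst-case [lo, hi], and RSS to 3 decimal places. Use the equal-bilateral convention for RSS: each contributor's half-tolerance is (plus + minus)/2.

Stack each dimension's contribution:
  -A: nom -11.700 → Σnom=-11.700; wc +0.460/-0.420 → slack +0.460/-0.420; half-tol=0.440, Σhalf²=0.193600
  -B: nom -12.000 → Σnom=-23.700; wc +0.230/-0.450 → slack +0.690/-0.870; half-tol=0.340, Σhalf²=0.309200
  +C: nom +27.400 → Σnom=3.700; wc +0.440/-0.440 → slack +1.130/-1.310; half-tol=0.440, Σhalf²=0.502800
  -D: nom -10.100 → Σnom=-6.400; wc +0.080/-0.110 → slack +1.210/-1.420; half-tol=0.095, Σhalf²=0.511825
  -E: nom -13.200 → Σnom=-19.600; wc +0.020/-0.020 → slack +1.230/-1.440; half-tol=0.020, Σhalf²=0.512225
  +F: nom +8.220 → Σnom=-11.380; wc +0.157/-0.200 → slack +1.387/-1.640; half-tol=0.178, Σhalf²=0.544087
  -G: nom -3.700 → Σnom=-15.080; wc +0.392/-0.392 → slack +1.779/-2.032; half-tol=0.392, Σhalf²=0.697751
  +H: nom +5.100 → Σnom=-9.980; wc +0.110/-0.140 → slack +1.889/-2.172; half-tol=0.125, Σhalf²=0.713376
  -I: nom -10.400 → Σnom=-20.380; wc +0.330/-0.330 → slack +2.219/-2.502; half-tol=0.330, Σhalf²=0.822276
Nominal = -20.380. Worst-case = [-20.380 - 2.502, -20.380 + 2.219] = [-22.882, -18.161]. RSS = √0.822276 = 0.907.

nominal=-20.380 wc=[-22.882,-18.161] rss=0.907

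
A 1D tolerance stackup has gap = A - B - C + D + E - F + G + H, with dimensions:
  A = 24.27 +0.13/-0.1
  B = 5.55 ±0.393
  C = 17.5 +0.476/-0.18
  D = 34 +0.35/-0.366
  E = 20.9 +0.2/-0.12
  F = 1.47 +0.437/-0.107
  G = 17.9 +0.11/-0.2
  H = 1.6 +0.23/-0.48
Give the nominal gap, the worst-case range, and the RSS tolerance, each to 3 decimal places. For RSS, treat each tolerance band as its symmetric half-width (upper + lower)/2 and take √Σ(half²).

Stack each dimension's contribution:
  +A: nom +24.270 → Σnom=24.270; wc +0.130/-0.100 → slack +0.130/-0.100; half-tol=0.115, Σhalf²=0.013225
  -B: nom -5.550 → Σnom=18.720; wc +0.393/-0.393 → slack +0.523/-0.493; half-tol=0.393, Σhalf²=0.167674
  -C: nom -17.500 → Σnom=1.220; wc +0.180/-0.476 → slack +0.703/-0.969; half-tol=0.328, Σhalf²=0.275258
  +D: nom +34.000 → Σnom=35.220; wc +0.350/-0.366 → slack +1.053/-1.335; half-tol=0.358, Σhalf²=0.403422
  +E: nom +20.900 → Σnom=56.120; wc +0.200/-0.120 → slack +1.253/-1.455; half-tol=0.160, Σhalf²=0.429022
  -F: nom -1.470 → Σnom=54.650; wc +0.107/-0.437 → slack +1.360/-1.892; half-tol=0.272, Σhalf²=0.503006
  +G: nom +17.900 → Σnom=72.550; wc +0.110/-0.200 → slack +1.470/-2.092; half-tol=0.155, Σhalf²=0.527031
  +H: nom +1.600 → Σnom=74.150; wc +0.230/-0.480 → slack +1.700/-2.572; half-tol=0.355, Σhalf²=0.653056
Nominal = 74.150. Worst-case = [74.150 - 2.572, 74.150 + 1.700] = [71.578, 75.850]. RSS = √0.653056 = 0.808.

nominal=74.150 wc=[71.578,75.850] rss=0.808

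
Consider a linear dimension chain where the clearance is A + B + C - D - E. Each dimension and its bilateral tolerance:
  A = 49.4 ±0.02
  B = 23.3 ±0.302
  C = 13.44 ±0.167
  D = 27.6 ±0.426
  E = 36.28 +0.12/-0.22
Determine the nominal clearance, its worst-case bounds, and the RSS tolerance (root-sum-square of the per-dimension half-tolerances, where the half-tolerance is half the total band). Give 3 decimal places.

nominal=22.260 wc=[21.225,23.395] rss=0.574

Stack each dimension's contribution:
  +A: nom +49.400 → Σnom=49.400; wc +0.020/-0.020 → slack +0.020/-0.020; half-tol=0.020, Σhalf²=0.000400
  +B: nom +23.300 → Σnom=72.700; wc +0.302/-0.302 → slack +0.322/-0.322; half-tol=0.302, Σhalf²=0.091604
  +C: nom +13.440 → Σnom=86.140; wc +0.167/-0.167 → slack +0.489/-0.489; half-tol=0.167, Σhalf²=0.119493
  -D: nom -27.600 → Σnom=58.540; wc +0.426/-0.426 → slack +0.915/-0.915; half-tol=0.426, Σhalf²=0.300969
  -E: nom -36.280 → Σnom=22.260; wc +0.220/-0.120 → slack +1.135/-1.035; half-tol=0.170, Σhalf²=0.329869
Nominal = 22.260. Worst-case = [22.260 - 1.035, 22.260 + 1.135] = [21.225, 23.395]. RSS = √0.329869 = 0.574.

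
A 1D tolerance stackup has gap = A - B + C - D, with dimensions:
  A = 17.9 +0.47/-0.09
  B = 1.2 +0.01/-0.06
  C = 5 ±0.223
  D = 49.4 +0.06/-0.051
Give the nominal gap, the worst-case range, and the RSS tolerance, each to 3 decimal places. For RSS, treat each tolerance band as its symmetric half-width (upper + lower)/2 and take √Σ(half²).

nominal=-27.700 wc=[-28.083,-26.896] rss=0.364

Stack each dimension's contribution:
  +A: nom +17.900 → Σnom=17.900; wc +0.470/-0.090 → slack +0.470/-0.090; half-tol=0.280, Σhalf²=0.078400
  -B: nom -1.200 → Σnom=16.700; wc +0.060/-0.010 → slack +0.530/-0.100; half-tol=0.035, Σhalf²=0.079625
  +C: nom +5.000 → Σnom=21.700; wc +0.223/-0.223 → slack +0.753/-0.323; half-tol=0.223, Σhalf²=0.129354
  -D: nom -49.400 → Σnom=-27.700; wc +0.051/-0.060 → slack +0.804/-0.383; half-tol=0.055, Σhalf²=0.132434
Nominal = -27.700. Worst-case = [-27.700 - 0.383, -27.700 + 0.804] = [-28.083, -26.896]. RSS = √0.132434 = 0.364.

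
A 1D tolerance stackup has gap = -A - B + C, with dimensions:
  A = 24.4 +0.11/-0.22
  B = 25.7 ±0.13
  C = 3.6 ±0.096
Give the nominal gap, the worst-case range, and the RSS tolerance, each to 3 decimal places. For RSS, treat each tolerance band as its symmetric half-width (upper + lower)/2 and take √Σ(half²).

Stack each dimension's contribution:
  -A: nom -24.400 → Σnom=-24.400; wc +0.220/-0.110 → slack +0.220/-0.110; half-tol=0.165, Σhalf²=0.027225
  -B: nom -25.700 → Σnom=-50.100; wc +0.130/-0.130 → slack +0.350/-0.240; half-tol=0.130, Σhalf²=0.044125
  +C: nom +3.600 → Σnom=-46.500; wc +0.096/-0.096 → slack +0.446/-0.336; half-tol=0.096, Σhalf²=0.053341
Nominal = -46.500. Worst-case = [-46.500 - 0.336, -46.500 + 0.446] = [-46.836, -46.054]. RSS = √0.053341 = 0.231.

nominal=-46.500 wc=[-46.836,-46.054] rss=0.231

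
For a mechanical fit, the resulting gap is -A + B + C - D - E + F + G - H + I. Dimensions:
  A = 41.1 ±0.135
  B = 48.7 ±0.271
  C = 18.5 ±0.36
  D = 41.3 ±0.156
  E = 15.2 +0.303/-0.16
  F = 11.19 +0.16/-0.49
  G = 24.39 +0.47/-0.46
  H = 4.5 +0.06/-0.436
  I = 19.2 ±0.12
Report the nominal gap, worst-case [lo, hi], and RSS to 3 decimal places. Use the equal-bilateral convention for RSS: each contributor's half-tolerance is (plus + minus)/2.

Stack each dimension's contribution:
  -A: nom -41.100 → Σnom=-41.100; wc +0.135/-0.135 → slack +0.135/-0.135; half-tol=0.135, Σhalf²=0.018225
  +B: nom +48.700 → Σnom=7.600; wc +0.271/-0.271 → slack +0.406/-0.406; half-tol=0.271, Σhalf²=0.091666
  +C: nom +18.500 → Σnom=26.100; wc +0.360/-0.360 → slack +0.766/-0.766; half-tol=0.360, Σhalf²=0.221266
  -D: nom -41.300 → Σnom=-15.200; wc +0.156/-0.156 → slack +0.922/-0.922; half-tol=0.156, Σhalf²=0.245602
  -E: nom -15.200 → Σnom=-30.400; wc +0.160/-0.303 → slack +1.082/-1.225; half-tol=0.231, Σhalf²=0.299194
  +F: nom +11.190 → Σnom=-19.210; wc +0.160/-0.490 → slack +1.242/-1.715; half-tol=0.325, Σhalf²=0.404819
  +G: nom +24.390 → Σnom=5.180; wc +0.470/-0.460 → slack +1.712/-2.175; half-tol=0.465, Σhalf²=0.621044
  -H: nom -4.500 → Σnom=0.680; wc +0.436/-0.060 → slack +2.148/-2.235; half-tol=0.248, Σhalf²=0.682548
  +I: nom +19.200 → Σnom=19.880; wc +0.120/-0.120 → slack +2.268/-2.355; half-tol=0.120, Σhalf²=0.696948
Nominal = 19.880. Worst-case = [19.880 - 2.355, 19.880 + 2.268] = [17.525, 22.148]. RSS = √0.696948 = 0.835.

nominal=19.880 wc=[17.525,22.148] rss=0.835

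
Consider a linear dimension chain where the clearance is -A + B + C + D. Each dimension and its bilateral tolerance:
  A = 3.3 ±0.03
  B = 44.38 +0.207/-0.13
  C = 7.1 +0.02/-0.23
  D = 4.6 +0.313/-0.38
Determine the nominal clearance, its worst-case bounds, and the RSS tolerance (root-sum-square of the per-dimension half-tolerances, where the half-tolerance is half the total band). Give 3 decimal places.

Stack each dimension's contribution:
  -A: nom -3.300 → Σnom=-3.300; wc +0.030/-0.030 → slack +0.030/-0.030; half-tol=0.030, Σhalf²=0.000900
  +B: nom +44.380 → Σnom=41.080; wc +0.207/-0.130 → slack +0.237/-0.160; half-tol=0.168, Σhalf²=0.029292
  +C: nom +7.100 → Σnom=48.180; wc +0.020/-0.230 → slack +0.257/-0.390; half-tol=0.125, Σhalf²=0.044917
  +D: nom +4.600 → Σnom=52.780; wc +0.313/-0.380 → slack +0.570/-0.770; half-tol=0.347, Σhalf²=0.164980
Nominal = 52.780. Worst-case = [52.780 - 0.770, 52.780 + 0.570] = [52.010, 53.350]. RSS = √0.164980 = 0.406.

nominal=52.780 wc=[52.010,53.350] rss=0.406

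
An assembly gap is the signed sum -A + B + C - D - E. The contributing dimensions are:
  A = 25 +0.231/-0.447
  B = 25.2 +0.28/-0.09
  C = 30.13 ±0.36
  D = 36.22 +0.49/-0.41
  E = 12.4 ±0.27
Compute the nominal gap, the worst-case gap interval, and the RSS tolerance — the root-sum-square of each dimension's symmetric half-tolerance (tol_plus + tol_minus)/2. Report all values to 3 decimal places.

nominal=-18.290 wc=[-19.731,-16.523] rss=0.744

Stack each dimension's contribution:
  -A: nom -25.000 → Σnom=-25.000; wc +0.447/-0.231 → slack +0.447/-0.231; half-tol=0.339, Σhalf²=0.114921
  +B: nom +25.200 → Σnom=0.200; wc +0.280/-0.090 → slack +0.727/-0.321; half-tol=0.185, Σhalf²=0.149146
  +C: nom +30.130 → Σnom=30.330; wc +0.360/-0.360 → slack +1.087/-0.681; half-tol=0.360, Σhalf²=0.278746
  -D: nom -36.220 → Σnom=-5.890; wc +0.410/-0.490 → slack +1.497/-1.171; half-tol=0.450, Σhalf²=0.481246
  -E: nom -12.400 → Σnom=-18.290; wc +0.270/-0.270 → slack +1.767/-1.441; half-tol=0.270, Σhalf²=0.554146
Nominal = -18.290. Worst-case = [-18.290 - 1.441, -18.290 + 1.767] = [-19.731, -16.523]. RSS = √0.554146 = 0.744.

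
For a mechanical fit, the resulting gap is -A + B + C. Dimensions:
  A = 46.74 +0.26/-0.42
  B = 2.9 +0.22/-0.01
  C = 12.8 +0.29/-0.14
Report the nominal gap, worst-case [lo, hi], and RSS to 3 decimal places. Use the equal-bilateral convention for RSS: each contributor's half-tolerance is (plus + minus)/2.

nominal=-31.040 wc=[-31.450,-30.110] rss=0.418

Stack each dimension's contribution:
  -A: nom -46.740 → Σnom=-46.740; wc +0.420/-0.260 → slack +0.420/-0.260; half-tol=0.340, Σhalf²=0.115600
  +B: nom +2.900 → Σnom=-43.840; wc +0.220/-0.010 → slack +0.640/-0.270; half-tol=0.115, Σhalf²=0.128825
  +C: nom +12.800 → Σnom=-31.040; wc +0.290/-0.140 → slack +0.930/-0.410; half-tol=0.215, Σhalf²=0.175050
Nominal = -31.040. Worst-case = [-31.040 - 0.410, -31.040 + 0.930] = [-31.450, -30.110]. RSS = √0.175050 = 0.418.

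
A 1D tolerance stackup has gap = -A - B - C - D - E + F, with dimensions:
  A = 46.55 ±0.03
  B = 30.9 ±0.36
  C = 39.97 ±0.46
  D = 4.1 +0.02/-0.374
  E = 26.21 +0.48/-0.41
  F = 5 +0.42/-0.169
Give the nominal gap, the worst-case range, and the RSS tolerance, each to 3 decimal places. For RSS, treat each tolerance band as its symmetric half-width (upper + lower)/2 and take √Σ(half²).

nominal=-142.730 wc=[-144.249,-140.676] rss=0.816

Stack each dimension's contribution:
  -A: nom -46.550 → Σnom=-46.550; wc +0.030/-0.030 → slack +0.030/-0.030; half-tol=0.030, Σhalf²=0.000900
  -B: nom -30.900 → Σnom=-77.450; wc +0.360/-0.360 → slack +0.390/-0.390; half-tol=0.360, Σhalf²=0.130500
  -C: nom -39.970 → Σnom=-117.420; wc +0.460/-0.460 → slack +0.850/-0.850; half-tol=0.460, Σhalf²=0.342100
  -D: nom -4.100 → Σnom=-121.520; wc +0.374/-0.020 → slack +1.224/-0.870; half-tol=0.197, Σhalf²=0.380909
  -E: nom -26.210 → Σnom=-147.730; wc +0.410/-0.480 → slack +1.634/-1.350; half-tol=0.445, Σhalf²=0.578934
  +F: nom +5.000 → Σnom=-142.730; wc +0.420/-0.169 → slack +2.054/-1.519; half-tol=0.294, Σhalf²=0.665664
Nominal = -142.730. Worst-case = [-142.730 - 1.519, -142.730 + 2.054] = [-144.249, -140.676]. RSS = √0.665664 = 0.816.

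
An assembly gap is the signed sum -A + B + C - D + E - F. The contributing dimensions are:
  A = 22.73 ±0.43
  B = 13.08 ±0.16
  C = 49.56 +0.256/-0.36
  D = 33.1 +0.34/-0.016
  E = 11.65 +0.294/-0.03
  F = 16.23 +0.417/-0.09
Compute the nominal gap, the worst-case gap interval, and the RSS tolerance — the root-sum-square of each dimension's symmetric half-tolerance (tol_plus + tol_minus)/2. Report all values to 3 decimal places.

nominal=2.230 wc=[0.493,3.476] rss=0.654

Stack each dimension's contribution:
  -A: nom -22.730 → Σnom=-22.730; wc +0.430/-0.430 → slack +0.430/-0.430; half-tol=0.430, Σhalf²=0.184900
  +B: nom +13.080 → Σnom=-9.650; wc +0.160/-0.160 → slack +0.590/-0.590; half-tol=0.160, Σhalf²=0.210500
  +C: nom +49.560 → Σnom=39.910; wc +0.256/-0.360 → slack +0.846/-0.950; half-tol=0.308, Σhalf²=0.305364
  -D: nom -33.100 → Σnom=6.810; wc +0.016/-0.340 → slack +0.862/-1.290; half-tol=0.178, Σhalf²=0.337048
  +E: nom +11.650 → Σnom=18.460; wc +0.294/-0.030 → slack +1.156/-1.320; half-tol=0.162, Σhalf²=0.363292
  -F: nom -16.230 → Σnom=2.230; wc +0.090/-0.417 → slack +1.246/-1.737; half-tol=0.254, Σhalf²=0.427554
Nominal = 2.230. Worst-case = [2.230 - 1.737, 2.230 + 1.246] = [0.493, 3.476]. RSS = √0.427554 = 0.654.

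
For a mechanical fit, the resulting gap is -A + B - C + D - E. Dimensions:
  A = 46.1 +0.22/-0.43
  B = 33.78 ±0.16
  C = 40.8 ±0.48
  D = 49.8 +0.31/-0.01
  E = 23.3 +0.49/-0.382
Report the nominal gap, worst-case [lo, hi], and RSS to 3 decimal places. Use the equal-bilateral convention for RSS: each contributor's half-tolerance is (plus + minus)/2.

nominal=-26.620 wc=[-27.980,-24.858] rss=0.760

Stack each dimension's contribution:
  -A: nom -46.100 → Σnom=-46.100; wc +0.430/-0.220 → slack +0.430/-0.220; half-tol=0.325, Σhalf²=0.105625
  +B: nom +33.780 → Σnom=-12.320; wc +0.160/-0.160 → slack +0.590/-0.380; half-tol=0.160, Σhalf²=0.131225
  -C: nom -40.800 → Σnom=-53.120; wc +0.480/-0.480 → slack +1.070/-0.860; half-tol=0.480, Σhalf²=0.361625
  +D: nom +49.800 → Σnom=-3.320; wc +0.310/-0.010 → slack +1.380/-0.870; half-tol=0.160, Σhalf²=0.387225
  -E: nom -23.300 → Σnom=-26.620; wc +0.382/-0.490 → slack +1.762/-1.360; half-tol=0.436, Σhalf²=0.577321
Nominal = -26.620. Worst-case = [-26.620 - 1.360, -26.620 + 1.762] = [-27.980, -24.858]. RSS = √0.577321 = 0.760.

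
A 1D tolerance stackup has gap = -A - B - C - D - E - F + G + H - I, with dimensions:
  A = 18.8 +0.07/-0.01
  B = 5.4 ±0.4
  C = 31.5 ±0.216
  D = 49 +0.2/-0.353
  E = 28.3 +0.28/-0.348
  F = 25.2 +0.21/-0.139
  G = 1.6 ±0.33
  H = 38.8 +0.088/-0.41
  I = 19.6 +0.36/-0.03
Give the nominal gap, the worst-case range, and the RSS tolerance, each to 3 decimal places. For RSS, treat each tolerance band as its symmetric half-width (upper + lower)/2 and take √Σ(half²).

Stack each dimension's contribution:
  -A: nom -18.800 → Σnom=-18.800; wc +0.010/-0.070 → slack +0.010/-0.070; half-tol=0.040, Σhalf²=0.001600
  -B: nom -5.400 → Σnom=-24.200; wc +0.400/-0.400 → slack +0.410/-0.470; half-tol=0.400, Σhalf²=0.161600
  -C: nom -31.500 → Σnom=-55.700; wc +0.216/-0.216 → slack +0.626/-0.686; half-tol=0.216, Σhalf²=0.208256
  -D: nom -49.000 → Σnom=-104.700; wc +0.353/-0.200 → slack +0.979/-0.886; half-tol=0.276, Σhalf²=0.284708
  -E: nom -28.300 → Σnom=-133.000; wc +0.348/-0.280 → slack +1.327/-1.166; half-tol=0.314, Σhalf²=0.383304
  -F: nom -25.200 → Σnom=-158.200; wc +0.139/-0.210 → slack +1.466/-1.376; half-tol=0.174, Σhalf²=0.413755
  +G: nom +1.600 → Σnom=-156.600; wc +0.330/-0.330 → slack +1.796/-1.706; half-tol=0.330, Σhalf²=0.522655
  +H: nom +38.800 → Σnom=-117.800; wc +0.088/-0.410 → slack +1.884/-2.116; half-tol=0.249, Σhalf²=0.584655
  -I: nom -19.600 → Σnom=-137.400; wc +0.030/-0.360 → slack +1.914/-2.476; half-tol=0.195, Σhalf²=0.622680
Nominal = -137.400. Worst-case = [-137.400 - 2.476, -137.400 + 1.914] = [-139.876, -135.486]. RSS = √0.622680 = 0.789.

nominal=-137.400 wc=[-139.876,-135.486] rss=0.789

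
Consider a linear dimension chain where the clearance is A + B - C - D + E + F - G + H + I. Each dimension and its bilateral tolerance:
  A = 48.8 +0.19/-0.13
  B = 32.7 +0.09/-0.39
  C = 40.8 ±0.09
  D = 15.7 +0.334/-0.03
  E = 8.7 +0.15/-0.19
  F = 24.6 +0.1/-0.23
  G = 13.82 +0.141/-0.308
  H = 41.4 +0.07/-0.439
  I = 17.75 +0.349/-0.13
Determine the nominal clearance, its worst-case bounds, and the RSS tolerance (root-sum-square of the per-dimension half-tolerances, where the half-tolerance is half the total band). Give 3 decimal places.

Stack each dimension's contribution:
  +A: nom +48.800 → Σnom=48.800; wc +0.190/-0.130 → slack +0.190/-0.130; half-tol=0.160, Σhalf²=0.025600
  +B: nom +32.700 → Σnom=81.500; wc +0.090/-0.390 → slack +0.280/-0.520; half-tol=0.240, Σhalf²=0.083200
  -C: nom -40.800 → Σnom=40.700; wc +0.090/-0.090 → slack +0.370/-0.610; half-tol=0.090, Σhalf²=0.091300
  -D: nom -15.700 → Σnom=25.000; wc +0.030/-0.334 → slack +0.400/-0.944; half-tol=0.182, Σhalf²=0.124424
  +E: nom +8.700 → Σnom=33.700; wc +0.150/-0.190 → slack +0.550/-1.134; half-tol=0.170, Σhalf²=0.153324
  +F: nom +24.600 → Σnom=58.300; wc +0.100/-0.230 → slack +0.650/-1.364; half-tol=0.165, Σhalf²=0.180549
  -G: nom -13.820 → Σnom=44.480; wc +0.308/-0.141 → slack +0.958/-1.505; half-tol=0.224, Σhalf²=0.230949
  +H: nom +41.400 → Σnom=85.880; wc +0.070/-0.439 → slack +1.028/-1.944; half-tol=0.255, Σhalf²=0.295719
  +I: nom +17.750 → Σnom=103.630; wc +0.349/-0.130 → slack +1.377/-2.074; half-tol=0.239, Σhalf²=0.353080
Nominal = 103.630. Worst-case = [103.630 - 2.074, 103.630 + 1.377] = [101.556, 105.007]. RSS = √0.353080 = 0.594.

nominal=103.630 wc=[101.556,105.007] rss=0.594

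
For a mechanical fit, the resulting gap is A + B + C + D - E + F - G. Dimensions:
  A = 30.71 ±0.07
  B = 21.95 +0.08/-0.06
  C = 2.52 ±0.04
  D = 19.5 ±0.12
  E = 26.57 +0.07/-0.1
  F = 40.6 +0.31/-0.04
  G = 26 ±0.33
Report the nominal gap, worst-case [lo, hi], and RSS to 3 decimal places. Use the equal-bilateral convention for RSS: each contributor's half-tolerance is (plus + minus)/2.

Stack each dimension's contribution:
  +A: nom +30.710 → Σnom=30.710; wc +0.070/-0.070 → slack +0.070/-0.070; half-tol=0.070, Σhalf²=0.004900
  +B: nom +21.950 → Σnom=52.660; wc +0.080/-0.060 → slack +0.150/-0.130; half-tol=0.070, Σhalf²=0.009800
  +C: nom +2.520 → Σnom=55.180; wc +0.040/-0.040 → slack +0.190/-0.170; half-tol=0.040, Σhalf²=0.011400
  +D: nom +19.500 → Σnom=74.680; wc +0.120/-0.120 → slack +0.310/-0.290; half-tol=0.120, Σhalf²=0.025800
  -E: nom -26.570 → Σnom=48.110; wc +0.100/-0.070 → slack +0.410/-0.360; half-tol=0.085, Σhalf²=0.033025
  +F: nom +40.600 → Σnom=88.710; wc +0.310/-0.040 → slack +0.720/-0.400; half-tol=0.175, Σhalf²=0.063650
  -G: nom -26.000 → Σnom=62.710; wc +0.330/-0.330 → slack +1.050/-0.730; half-tol=0.330, Σhalf²=0.172550
Nominal = 62.710. Worst-case = [62.710 - 0.730, 62.710 + 1.050] = [61.980, 63.760]. RSS = √0.172550 = 0.415.

nominal=62.710 wc=[61.980,63.760] rss=0.415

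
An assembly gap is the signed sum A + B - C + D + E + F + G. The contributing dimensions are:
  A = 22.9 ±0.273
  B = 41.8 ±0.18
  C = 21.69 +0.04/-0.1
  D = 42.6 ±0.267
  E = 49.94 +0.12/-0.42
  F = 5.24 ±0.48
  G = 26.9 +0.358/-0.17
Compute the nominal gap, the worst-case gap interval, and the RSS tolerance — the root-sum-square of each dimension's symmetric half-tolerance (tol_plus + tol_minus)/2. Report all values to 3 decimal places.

nominal=167.690 wc=[165.860,169.468] rss=0.746

Stack each dimension's contribution:
  +A: nom +22.900 → Σnom=22.900; wc +0.273/-0.273 → slack +0.273/-0.273; half-tol=0.273, Σhalf²=0.074529
  +B: nom +41.800 → Σnom=64.700; wc +0.180/-0.180 → slack +0.453/-0.453; half-tol=0.180, Σhalf²=0.106929
  -C: nom -21.690 → Σnom=43.010; wc +0.100/-0.040 → slack +0.553/-0.493; half-tol=0.070, Σhalf²=0.111829
  +D: nom +42.600 → Σnom=85.610; wc +0.267/-0.267 → slack +0.820/-0.760; half-tol=0.267, Σhalf²=0.183118
  +E: nom +49.940 → Σnom=135.550; wc +0.120/-0.420 → slack +0.940/-1.180; half-tol=0.270, Σhalf²=0.256018
  +F: nom +5.240 → Σnom=140.790; wc +0.480/-0.480 → slack +1.420/-1.660; half-tol=0.480, Σhalf²=0.486418
  +G: nom +26.900 → Σnom=167.690; wc +0.358/-0.170 → slack +1.778/-1.830; half-tol=0.264, Σhalf²=0.556114
Nominal = 167.690. Worst-case = [167.690 - 1.830, 167.690 + 1.778] = [165.860, 169.468]. RSS = √0.556114 = 0.746.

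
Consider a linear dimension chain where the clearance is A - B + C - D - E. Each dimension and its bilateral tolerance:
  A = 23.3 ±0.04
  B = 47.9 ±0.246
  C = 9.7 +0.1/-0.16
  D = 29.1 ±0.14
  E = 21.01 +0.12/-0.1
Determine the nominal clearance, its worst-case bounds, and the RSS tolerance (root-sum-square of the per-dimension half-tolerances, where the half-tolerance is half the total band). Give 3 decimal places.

Stack each dimension's contribution:
  +A: nom +23.300 → Σnom=23.300; wc +0.040/-0.040 → slack +0.040/-0.040; half-tol=0.040, Σhalf²=0.001600
  -B: nom -47.900 → Σnom=-24.600; wc +0.246/-0.246 → slack +0.286/-0.286; half-tol=0.246, Σhalf²=0.062116
  +C: nom +9.700 → Σnom=-14.900; wc +0.100/-0.160 → slack +0.386/-0.446; half-tol=0.130, Σhalf²=0.079016
  -D: nom -29.100 → Σnom=-44.000; wc +0.140/-0.140 → slack +0.526/-0.586; half-tol=0.140, Σhalf²=0.098616
  -E: nom -21.010 → Σnom=-65.010; wc +0.100/-0.120 → slack +0.626/-0.706; half-tol=0.110, Σhalf²=0.110716
Nominal = -65.010. Worst-case = [-65.010 - 0.706, -65.010 + 0.626] = [-65.716, -64.384]. RSS = √0.110716 = 0.333.

nominal=-65.010 wc=[-65.716,-64.384] rss=0.333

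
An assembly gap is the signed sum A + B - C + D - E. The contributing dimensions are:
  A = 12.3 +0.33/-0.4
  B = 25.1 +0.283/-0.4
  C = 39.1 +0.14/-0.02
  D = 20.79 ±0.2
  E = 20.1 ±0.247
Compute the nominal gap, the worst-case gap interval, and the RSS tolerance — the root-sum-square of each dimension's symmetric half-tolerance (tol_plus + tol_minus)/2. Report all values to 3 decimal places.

Stack each dimension's contribution:
  +A: nom +12.300 → Σnom=12.300; wc +0.330/-0.400 → slack +0.330/-0.400; half-tol=0.365, Σhalf²=0.133225
  +B: nom +25.100 → Σnom=37.400; wc +0.283/-0.400 → slack +0.613/-0.800; half-tol=0.342, Σhalf²=0.249847
  -C: nom -39.100 → Σnom=-1.700; wc +0.020/-0.140 → slack +0.633/-0.940; half-tol=0.080, Σhalf²=0.256247
  +D: nom +20.790 → Σnom=19.090; wc +0.200/-0.200 → slack +0.833/-1.140; half-tol=0.200, Σhalf²=0.296247
  -E: nom -20.100 → Σnom=-1.010; wc +0.247/-0.247 → slack +1.080/-1.387; half-tol=0.247, Σhalf²=0.357256
Nominal = -1.010. Worst-case = [-1.010 - 1.387, -1.010 + 1.080] = [-2.397, 0.070]. RSS = √0.357256 = 0.598.

nominal=-1.010 wc=[-2.397,0.070] rss=0.598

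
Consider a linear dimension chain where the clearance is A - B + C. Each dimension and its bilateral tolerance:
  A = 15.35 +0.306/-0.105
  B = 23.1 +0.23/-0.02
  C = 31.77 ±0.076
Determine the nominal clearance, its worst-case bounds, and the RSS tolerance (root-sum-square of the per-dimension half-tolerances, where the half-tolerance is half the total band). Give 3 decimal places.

Stack each dimension's contribution:
  +A: nom +15.350 → Σnom=15.350; wc +0.306/-0.105 → slack +0.306/-0.105; half-tol=0.205, Σhalf²=0.042230
  -B: nom -23.100 → Σnom=-7.750; wc +0.020/-0.230 → slack +0.326/-0.335; half-tol=0.125, Σhalf²=0.057855
  +C: nom +31.770 → Σnom=24.020; wc +0.076/-0.076 → slack +0.402/-0.411; half-tol=0.076, Σhalf²=0.063631
Nominal = 24.020. Worst-case = [24.020 - 0.411, 24.020 + 0.402] = [23.609, 24.422]. RSS = √0.063631 = 0.252.

nominal=24.020 wc=[23.609,24.422] rss=0.252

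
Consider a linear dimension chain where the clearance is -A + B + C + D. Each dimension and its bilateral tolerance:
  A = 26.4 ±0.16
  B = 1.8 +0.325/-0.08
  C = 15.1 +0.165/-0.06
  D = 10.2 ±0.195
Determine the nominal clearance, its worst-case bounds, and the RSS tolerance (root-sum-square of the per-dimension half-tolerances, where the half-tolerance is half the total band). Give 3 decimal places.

nominal=0.700 wc=[0.205,1.545] rss=0.342

Stack each dimension's contribution:
  -A: nom -26.400 → Σnom=-26.400; wc +0.160/-0.160 → slack +0.160/-0.160; half-tol=0.160, Σhalf²=0.025600
  +B: nom +1.800 → Σnom=-24.600; wc +0.325/-0.080 → slack +0.485/-0.240; half-tol=0.203, Σhalf²=0.066606
  +C: nom +15.100 → Σnom=-9.500; wc +0.165/-0.060 → slack +0.650/-0.300; half-tol=0.113, Σhalf²=0.079263
  +D: nom +10.200 → Σnom=0.700; wc +0.195/-0.195 → slack +0.845/-0.495; half-tol=0.195, Σhalf²=0.117288
Nominal = 0.700. Worst-case = [0.700 - 0.495, 0.700 + 0.845] = [0.205, 1.545]. RSS = √0.117288 = 0.342.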